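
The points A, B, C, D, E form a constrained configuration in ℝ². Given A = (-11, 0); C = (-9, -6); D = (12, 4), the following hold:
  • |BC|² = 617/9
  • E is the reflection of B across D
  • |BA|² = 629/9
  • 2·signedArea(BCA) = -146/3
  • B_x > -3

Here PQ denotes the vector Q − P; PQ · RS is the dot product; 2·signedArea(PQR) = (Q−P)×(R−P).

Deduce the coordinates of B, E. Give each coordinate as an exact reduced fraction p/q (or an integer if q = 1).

B = (-8/3, -2/3)
E = (80/3, 26/3)

1. B_x = -8/3  [line -6·x + -2·y + -52/3 = 0 ∩ |BA|² = 629/9]
2. B_y = -2/3  [line -6·x + -2·y + -52/3 = 0 ∩ |BA|² = 629/9]
   → B = (-8/3, -2/3)
3. E_x = 80/3  [E is the reflection of B across D]
4. E_y = 26/3  [E is the reflection of B across D]
   → E = (80/3, 26/3)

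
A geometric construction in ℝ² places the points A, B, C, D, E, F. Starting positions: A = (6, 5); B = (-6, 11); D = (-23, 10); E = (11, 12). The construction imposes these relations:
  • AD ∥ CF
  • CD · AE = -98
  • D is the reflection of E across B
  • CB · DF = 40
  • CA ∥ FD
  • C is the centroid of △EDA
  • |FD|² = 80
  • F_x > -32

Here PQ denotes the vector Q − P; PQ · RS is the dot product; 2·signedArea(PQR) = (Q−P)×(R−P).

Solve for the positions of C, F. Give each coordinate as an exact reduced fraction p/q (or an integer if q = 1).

C = (-2, 9)
F = (-31, 14)

1. C_x = -2  [C is the centroid of △EDA]
2. C_y = 9  [C is the centroid of △EDA]
   → C = (-2, 9)
3. F_x = -31  [CA ∥ FD ∩ AD ∥ CF]
4. F_y = 14  [CA ∥ FD ∩ AD ∥ CF]
   → F = (-31, 14)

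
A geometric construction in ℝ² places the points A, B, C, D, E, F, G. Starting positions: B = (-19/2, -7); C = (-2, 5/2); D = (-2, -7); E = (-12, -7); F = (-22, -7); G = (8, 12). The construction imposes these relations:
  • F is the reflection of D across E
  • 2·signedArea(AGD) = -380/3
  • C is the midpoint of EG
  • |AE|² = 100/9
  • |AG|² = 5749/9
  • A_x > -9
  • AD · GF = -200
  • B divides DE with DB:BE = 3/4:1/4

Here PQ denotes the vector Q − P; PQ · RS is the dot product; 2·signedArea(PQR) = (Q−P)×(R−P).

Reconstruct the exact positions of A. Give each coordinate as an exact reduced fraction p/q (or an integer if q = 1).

A = (-26/3, -7)

1. A_x = -26/3  [2·signedArea(AGD) = -380/3 ∩ AD · GF = -200]
2. A_y = -7  [2·signedArea(AGD) = -380/3 ∩ AD · GF = -200]
   → A = (-26/3, -7)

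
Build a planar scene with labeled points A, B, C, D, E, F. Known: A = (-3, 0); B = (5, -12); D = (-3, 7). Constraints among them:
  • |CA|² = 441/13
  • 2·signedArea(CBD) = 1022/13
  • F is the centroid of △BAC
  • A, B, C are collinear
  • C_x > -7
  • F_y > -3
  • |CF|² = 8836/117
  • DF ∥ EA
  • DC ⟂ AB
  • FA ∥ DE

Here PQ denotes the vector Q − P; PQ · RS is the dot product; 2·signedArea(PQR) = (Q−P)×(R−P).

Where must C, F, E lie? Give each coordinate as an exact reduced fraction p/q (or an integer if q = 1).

C = (-81/13, 63/13)
E = (-179/39, 122/13)
F = (-55/39, -31/13)

1. C_x = -81/13  [A, B, C are collinear ∩ DC ⟂ AB]
2. C_y = 63/13  [A, B, C are collinear ∩ DC ⟂ AB]
   → C = (-81/13, 63/13)
3. F_x = -55/39  [F is the centroid of △BAC]
4. F_y = -31/13  [F is the centroid of △BAC]
   → F = (-55/39, -31/13)
5. E_x = -179/39  [DF ∥ EA ∩ FA ∥ DE]
6. E_y = 122/13  [DF ∥ EA ∩ FA ∥ DE]
   → E = (-179/39, 122/13)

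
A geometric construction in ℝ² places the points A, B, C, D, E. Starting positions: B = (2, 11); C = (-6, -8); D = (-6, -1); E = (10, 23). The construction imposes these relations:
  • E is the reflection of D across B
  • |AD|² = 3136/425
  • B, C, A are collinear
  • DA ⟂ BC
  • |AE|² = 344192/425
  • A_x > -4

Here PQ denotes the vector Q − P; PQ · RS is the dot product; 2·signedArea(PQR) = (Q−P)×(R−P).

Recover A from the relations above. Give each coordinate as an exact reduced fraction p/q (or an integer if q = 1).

A = (-1486/425, -873/425)

1. A_x = -1486/425  [B, C, A are collinear ∩ DA ⟂ BC]
2. A_y = -873/425  [B, C, A are collinear ∩ DA ⟂ BC]
   → A = (-1486/425, -873/425)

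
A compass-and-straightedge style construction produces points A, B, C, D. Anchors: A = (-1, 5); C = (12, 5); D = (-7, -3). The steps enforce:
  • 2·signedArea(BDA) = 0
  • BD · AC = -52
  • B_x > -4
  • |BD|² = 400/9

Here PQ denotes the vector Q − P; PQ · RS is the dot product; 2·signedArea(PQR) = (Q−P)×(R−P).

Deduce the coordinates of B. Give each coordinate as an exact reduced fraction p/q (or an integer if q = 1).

1. B_x = -3  [2·signedArea(BDA) = 0 ∩ BD · AC = -52]
2. B_y = 7/3  [2·signedArea(BDA) = 0 ∩ BD · AC = -52]
   → B = (-3, 7/3)

B = (-3, 7/3)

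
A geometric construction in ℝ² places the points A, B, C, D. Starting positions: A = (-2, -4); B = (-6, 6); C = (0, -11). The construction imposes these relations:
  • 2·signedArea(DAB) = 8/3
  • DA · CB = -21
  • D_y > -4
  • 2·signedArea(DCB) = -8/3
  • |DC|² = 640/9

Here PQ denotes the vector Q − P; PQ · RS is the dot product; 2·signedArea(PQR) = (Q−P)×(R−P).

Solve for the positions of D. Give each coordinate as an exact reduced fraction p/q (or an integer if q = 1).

1. D_x = -8/3  [2·signedArea(DAB) = 8/3 ∩ DA · CB = -21]
2. D_y = -3  [2·signedArea(DAB) = 8/3 ∩ DA · CB = -21]
   → D = (-8/3, -3)

D = (-8/3, -3)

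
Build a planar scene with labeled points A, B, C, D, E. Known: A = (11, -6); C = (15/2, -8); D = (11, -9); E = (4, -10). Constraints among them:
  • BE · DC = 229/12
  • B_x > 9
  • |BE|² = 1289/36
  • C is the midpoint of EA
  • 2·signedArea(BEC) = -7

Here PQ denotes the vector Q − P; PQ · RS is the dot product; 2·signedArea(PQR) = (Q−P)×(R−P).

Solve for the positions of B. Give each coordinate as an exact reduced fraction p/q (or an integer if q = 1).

B = (59/6, -26/3)

1. B_x = 59/6  [2·signedArea(BEC) = -7 ∩ BE · DC = 229/12]
2. B_y = -26/3  [2·signedArea(BEC) = -7 ∩ BE · DC = 229/12]
   → B = (59/6, -26/3)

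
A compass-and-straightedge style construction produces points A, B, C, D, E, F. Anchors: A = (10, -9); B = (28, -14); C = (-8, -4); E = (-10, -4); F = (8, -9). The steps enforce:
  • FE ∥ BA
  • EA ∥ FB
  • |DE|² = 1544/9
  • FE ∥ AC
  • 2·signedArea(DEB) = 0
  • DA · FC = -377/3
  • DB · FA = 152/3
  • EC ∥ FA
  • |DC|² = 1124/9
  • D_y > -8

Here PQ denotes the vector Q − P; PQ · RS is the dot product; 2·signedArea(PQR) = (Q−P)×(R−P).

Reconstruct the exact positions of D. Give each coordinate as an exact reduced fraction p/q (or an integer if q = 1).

1. D_x = 8/3  [2·signedArea(DEB) = 0 ∩ DB · FA = 152/3]
2. D_y = -22/3  [2·signedArea(DEB) = 0 ∩ DB · FA = 152/3]
   → D = (8/3, -22/3)

D = (8/3, -22/3)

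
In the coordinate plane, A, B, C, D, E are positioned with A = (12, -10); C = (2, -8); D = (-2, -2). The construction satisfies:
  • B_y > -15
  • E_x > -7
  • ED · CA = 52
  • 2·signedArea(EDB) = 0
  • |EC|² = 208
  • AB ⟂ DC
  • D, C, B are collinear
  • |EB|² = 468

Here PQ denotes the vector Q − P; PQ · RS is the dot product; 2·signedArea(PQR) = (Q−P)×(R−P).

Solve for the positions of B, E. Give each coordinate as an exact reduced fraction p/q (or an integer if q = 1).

B = (6, -14)
E = (-6, 4)

1. B_x = 6  [D, C, B are collinear ∩ AB ⟂ DC]
2. B_y = -14  [D, C, B are collinear ∩ AB ⟂ DC]
   → B = (6, -14)
3. E_x = -6  [2·signedArea(EDB) = 0 ∩ ED · CA = 52]
4. E_y = 4  [2·signedArea(EDB) = 0 ∩ ED · CA = 52]
   → E = (-6, 4)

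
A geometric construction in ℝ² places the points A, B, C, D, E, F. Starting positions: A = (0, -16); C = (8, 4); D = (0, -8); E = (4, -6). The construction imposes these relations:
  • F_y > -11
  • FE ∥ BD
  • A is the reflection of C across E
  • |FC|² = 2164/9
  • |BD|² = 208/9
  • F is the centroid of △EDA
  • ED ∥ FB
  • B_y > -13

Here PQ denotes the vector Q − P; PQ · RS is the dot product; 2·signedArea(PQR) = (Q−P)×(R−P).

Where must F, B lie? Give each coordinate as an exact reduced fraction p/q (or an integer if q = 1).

1. F_x = 4/3  [F is the centroid of △EDA]
2. F_y = -10  [F is the centroid of △EDA]
   → F = (4/3, -10)
3. B_x = -8/3  [FE ∥ BD ∩ ED ∥ FB]
4. B_y = -12  [FE ∥ BD ∩ ED ∥ FB]
   → B = (-8/3, -12)

B = (-8/3, -12)
F = (4/3, -10)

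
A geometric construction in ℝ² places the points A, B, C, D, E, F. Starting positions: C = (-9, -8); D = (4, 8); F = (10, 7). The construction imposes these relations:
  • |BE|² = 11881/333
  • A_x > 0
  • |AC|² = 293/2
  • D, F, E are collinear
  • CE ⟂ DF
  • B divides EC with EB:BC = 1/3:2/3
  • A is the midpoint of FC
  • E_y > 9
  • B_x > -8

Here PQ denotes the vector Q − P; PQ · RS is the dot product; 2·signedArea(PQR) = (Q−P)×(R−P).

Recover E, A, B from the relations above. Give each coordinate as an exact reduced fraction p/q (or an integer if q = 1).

1. E_x = -224/37  [D, F, E are collinear ∩ CE ⟂ DF]
2. E_y = 358/37  [D, F, E are collinear ∩ CE ⟂ DF]
   → E = (-224/37, 358/37)
3. A_x = 1/2  [A is the midpoint of FC]
4. A_y = -1/2  [A is the midpoint of FC]
   → A = (1/2, -1/2)
5. B_x = -781/111  [B divides EC with EB:BC = 1/3:2/3]
6. B_y = 140/37  [B divides EC with EB:BC = 1/3:2/3]
   → B = (-781/111, 140/37)

A = (1/2, -1/2)
B = (-781/111, 140/37)
E = (-224/37, 358/37)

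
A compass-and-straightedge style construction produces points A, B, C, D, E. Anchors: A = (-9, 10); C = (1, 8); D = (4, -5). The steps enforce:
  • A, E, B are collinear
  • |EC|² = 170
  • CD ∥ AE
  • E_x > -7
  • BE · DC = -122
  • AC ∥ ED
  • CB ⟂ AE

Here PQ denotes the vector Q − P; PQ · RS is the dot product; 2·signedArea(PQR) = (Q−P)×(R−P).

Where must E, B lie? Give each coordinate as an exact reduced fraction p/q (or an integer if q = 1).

B = (-717/89, 526/89)
E = (-6, -3)

1. E_x = -6  [AC ∥ ED ∩ CD ∥ AE]
2. E_y = -3  [AC ∥ ED ∩ CD ∥ AE]
   → E = (-6, -3)
3. B_x = -717/89  [A, E, B are collinear ∩ CB ⟂ AE]
4. B_y = 526/89  [A, E, B are collinear ∩ CB ⟂ AE]
   → B = (-717/89, 526/89)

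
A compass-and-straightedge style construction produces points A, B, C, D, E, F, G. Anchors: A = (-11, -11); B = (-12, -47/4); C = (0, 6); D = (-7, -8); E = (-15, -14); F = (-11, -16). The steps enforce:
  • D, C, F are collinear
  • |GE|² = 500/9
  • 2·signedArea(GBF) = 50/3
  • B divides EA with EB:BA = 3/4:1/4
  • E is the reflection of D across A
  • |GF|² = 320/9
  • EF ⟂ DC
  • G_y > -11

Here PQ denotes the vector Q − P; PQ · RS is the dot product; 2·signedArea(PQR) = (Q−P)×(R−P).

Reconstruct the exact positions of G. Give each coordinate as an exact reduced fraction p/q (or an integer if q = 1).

G = (-25/3, -32/3)

1. G_x = -25/3  [line 17/4·x + 1·y + 553/12 = 0 ∩ |GF|² = 320/9]
2. G_y = -32/3  [line 17/4·x + 1·y + 553/12 = 0 ∩ |GF|² = 320/9]
   → G = (-25/3, -32/3)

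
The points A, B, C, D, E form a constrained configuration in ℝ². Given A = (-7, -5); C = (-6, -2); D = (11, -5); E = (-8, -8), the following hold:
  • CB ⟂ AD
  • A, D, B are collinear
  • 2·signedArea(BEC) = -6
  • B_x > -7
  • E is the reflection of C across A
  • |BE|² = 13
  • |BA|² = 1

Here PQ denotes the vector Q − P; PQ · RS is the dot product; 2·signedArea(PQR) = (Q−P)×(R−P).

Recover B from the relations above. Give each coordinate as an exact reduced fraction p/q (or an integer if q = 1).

B = (-6, -5)

1. B_x = -6  [A, D, B are collinear ∩ CB ⟂ AD]
2. B_y = -5  [A, D, B are collinear ∩ CB ⟂ AD]
   → B = (-6, -5)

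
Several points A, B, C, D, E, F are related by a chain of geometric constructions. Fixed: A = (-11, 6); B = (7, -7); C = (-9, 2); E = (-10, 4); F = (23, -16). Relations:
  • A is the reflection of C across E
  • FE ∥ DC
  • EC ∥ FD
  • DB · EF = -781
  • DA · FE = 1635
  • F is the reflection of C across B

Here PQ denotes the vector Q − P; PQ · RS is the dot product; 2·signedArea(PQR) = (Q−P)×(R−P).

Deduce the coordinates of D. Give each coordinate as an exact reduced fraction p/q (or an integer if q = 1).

1. D_x = 24  [FE ∥ DC ∩ EC ∥ FD]
2. D_y = -18  [FE ∥ DC ∩ EC ∥ FD]
   → D = (24, -18)

D = (24, -18)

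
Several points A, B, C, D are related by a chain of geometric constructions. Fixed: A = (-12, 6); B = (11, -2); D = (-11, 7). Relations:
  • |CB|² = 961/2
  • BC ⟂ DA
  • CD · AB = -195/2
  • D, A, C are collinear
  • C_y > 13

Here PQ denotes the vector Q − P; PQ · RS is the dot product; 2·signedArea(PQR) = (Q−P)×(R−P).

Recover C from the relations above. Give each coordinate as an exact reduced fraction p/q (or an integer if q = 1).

1. C_x = -9/2  [D, A, C are collinear ∩ BC ⟂ DA]
2. C_y = 27/2  [D, A, C are collinear ∩ BC ⟂ DA]
   → C = (-9/2, 27/2)

C = (-9/2, 27/2)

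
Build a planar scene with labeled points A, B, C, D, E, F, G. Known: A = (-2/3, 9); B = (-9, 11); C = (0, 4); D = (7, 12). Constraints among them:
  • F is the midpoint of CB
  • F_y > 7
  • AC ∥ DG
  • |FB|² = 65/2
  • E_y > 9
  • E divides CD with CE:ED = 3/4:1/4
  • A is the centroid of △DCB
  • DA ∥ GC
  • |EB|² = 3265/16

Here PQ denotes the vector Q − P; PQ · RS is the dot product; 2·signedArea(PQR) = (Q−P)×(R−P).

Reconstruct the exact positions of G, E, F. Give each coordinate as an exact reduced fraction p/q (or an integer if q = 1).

E = (21/4, 10)
F = (-9/2, 15/2)
G = (23/3, 7)

1. G_x = 23/3  [DA ∥ GC ∩ AC ∥ DG]
2. G_y = 7  [DA ∥ GC ∩ AC ∥ DG]
   → G = (23/3, 7)
3. E_x = 21/4  [E divides CD with CE:ED = 3/4:1/4]
4. E_y = 10  [E divides CD with CE:ED = 3/4:1/4]
   → E = (21/4, 10)
5. F_x = -9/2  [F is the midpoint of CB]
6. F_y = 15/2  [F is the midpoint of CB]
   → F = (-9/2, 15/2)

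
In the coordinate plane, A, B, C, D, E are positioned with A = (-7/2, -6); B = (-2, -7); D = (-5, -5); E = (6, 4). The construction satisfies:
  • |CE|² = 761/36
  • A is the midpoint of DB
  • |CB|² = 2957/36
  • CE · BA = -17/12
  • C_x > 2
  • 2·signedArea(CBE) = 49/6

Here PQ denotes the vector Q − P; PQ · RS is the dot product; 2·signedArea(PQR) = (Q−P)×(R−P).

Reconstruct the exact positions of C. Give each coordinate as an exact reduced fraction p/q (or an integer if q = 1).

C = (17/6, 2/3)

1. C_x = 17/6  [CE · BA = -17/12 ∩ 2·signedArea(CBE) = 49/6]
2. C_y = 2/3  [CE · BA = -17/12 ∩ 2·signedArea(CBE) = 49/6]
   → C = (17/6, 2/3)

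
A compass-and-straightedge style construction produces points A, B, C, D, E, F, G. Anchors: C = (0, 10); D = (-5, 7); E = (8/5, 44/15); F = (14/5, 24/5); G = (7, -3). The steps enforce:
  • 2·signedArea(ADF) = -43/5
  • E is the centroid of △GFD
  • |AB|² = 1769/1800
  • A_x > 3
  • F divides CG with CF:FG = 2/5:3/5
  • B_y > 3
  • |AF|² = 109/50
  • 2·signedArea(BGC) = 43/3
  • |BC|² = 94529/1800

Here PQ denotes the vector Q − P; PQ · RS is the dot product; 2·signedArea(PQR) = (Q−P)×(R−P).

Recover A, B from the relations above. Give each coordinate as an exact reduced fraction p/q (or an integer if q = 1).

A = (7/2, 7/2)
B = (51/20, 193/60)

1. A_x = 7/2  [line 11/5·x + 39/5·y + -35 = 0 ∩ |AF|² = 109/50]
2. A_y = 7/2  [line 11/5·x + 39/5·y + -35 = 0 ∩ |AF|² = 109/50]
   → A = (7/2, 7/2)
3. B_x = 51/20  [line -13·x + -7·y + 167/3 = 0 ∩ |AB|² = 1769/1800]
4. B_y = 193/60  [line -13·x + -7·y + 167/3 = 0 ∩ |AB|² = 1769/1800]
   → B = (51/20, 193/60)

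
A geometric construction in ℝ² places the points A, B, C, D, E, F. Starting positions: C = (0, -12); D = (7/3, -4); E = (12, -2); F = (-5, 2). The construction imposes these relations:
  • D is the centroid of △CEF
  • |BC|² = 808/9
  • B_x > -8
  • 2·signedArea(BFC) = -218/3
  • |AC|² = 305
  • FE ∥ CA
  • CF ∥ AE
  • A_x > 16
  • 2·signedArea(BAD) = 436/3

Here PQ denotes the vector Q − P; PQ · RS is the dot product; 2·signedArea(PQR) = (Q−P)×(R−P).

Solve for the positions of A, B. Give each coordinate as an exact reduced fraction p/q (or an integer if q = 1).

1. A_x = 17  [CF ∥ AE ∩ FE ∥ CA]
2. A_y = -16  [CF ∥ AE ∩ FE ∥ CA]
   → A = (17, -16)
3. B_x = -22/3  [2·signedArea(BAD) = 436/3 ∩ 2·signedArea(BFC) = -218/3]
4. B_y = -6  [2·signedArea(BAD) = 436/3 ∩ 2·signedArea(BFC) = -218/3]
   → B = (-22/3, -6)

A = (17, -16)
B = (-22/3, -6)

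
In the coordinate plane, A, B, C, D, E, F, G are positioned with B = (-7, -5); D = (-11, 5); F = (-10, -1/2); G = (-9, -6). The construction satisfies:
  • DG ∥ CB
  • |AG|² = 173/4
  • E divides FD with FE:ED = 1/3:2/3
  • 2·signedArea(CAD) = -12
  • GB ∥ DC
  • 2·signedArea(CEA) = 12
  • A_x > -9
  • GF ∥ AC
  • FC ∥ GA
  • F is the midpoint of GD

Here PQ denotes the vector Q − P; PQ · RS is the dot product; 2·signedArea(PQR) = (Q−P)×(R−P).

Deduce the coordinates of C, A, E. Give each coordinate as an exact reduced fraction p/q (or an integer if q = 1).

A = (-8, 1/2)
C = (-9, 6)
E = (-31/3, 4/3)

1. C_x = -9  [DG ∥ CB ∩ GB ∥ DC]
2. C_y = 6  [DG ∥ CB ∩ GB ∥ DC]
   → C = (-9, 6)
3. A_x = -8  [GF ∥ AC ∩ FC ∥ GA]
4. A_y = 1/2  [GF ∥ AC ∩ FC ∥ GA]
   → A = (-8, 1/2)
5. E_x = -31/3  [E divides FD with FE:ED = 1/3:2/3]
6. E_y = 4/3  [E divides FD with FE:ED = 1/3:2/3]
   → E = (-31/3, 4/3)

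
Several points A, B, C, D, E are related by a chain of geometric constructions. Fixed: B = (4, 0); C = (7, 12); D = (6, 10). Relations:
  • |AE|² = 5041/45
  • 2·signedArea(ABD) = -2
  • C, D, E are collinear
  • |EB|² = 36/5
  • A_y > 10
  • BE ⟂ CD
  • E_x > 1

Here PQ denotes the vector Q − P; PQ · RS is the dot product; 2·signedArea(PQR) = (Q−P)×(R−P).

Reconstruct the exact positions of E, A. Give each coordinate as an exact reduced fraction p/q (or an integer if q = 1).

A = (19/3, 32/3)
E = (8/5, 6/5)

1. E_x = 8/5  [C, D, E are collinear ∩ BE ⟂ CD]
2. E_y = 6/5  [C, D, E are collinear ∩ BE ⟂ CD]
   → E = (8/5, 6/5)
3. A_x = 19/3  [line -10·x + 2·y + 42 = 0 ∩ |AE|² = 5041/45]
4. A_y = 32/3  [line -10·x + 2·y + 42 = 0 ∩ |AE|² = 5041/45]
   → A = (19/3, 32/3)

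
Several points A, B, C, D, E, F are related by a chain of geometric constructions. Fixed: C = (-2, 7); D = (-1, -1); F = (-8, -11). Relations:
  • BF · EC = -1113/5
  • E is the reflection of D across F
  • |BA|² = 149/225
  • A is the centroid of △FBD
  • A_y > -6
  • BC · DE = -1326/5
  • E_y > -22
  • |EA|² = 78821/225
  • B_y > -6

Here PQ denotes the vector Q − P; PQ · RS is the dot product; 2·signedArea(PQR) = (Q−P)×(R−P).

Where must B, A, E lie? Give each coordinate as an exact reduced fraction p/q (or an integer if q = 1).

A = (-64/15, -17/3)
B = (-19/5, -5)
E = (-15, -21)

1. E_x = -15  [E is the reflection of D across F]
2. E_y = -21  [E is the reflection of D across F]
   → E = (-15, -21)
3. B_x = -19/5  [BF · EC = -1113/5 ∩ BC · DE = -1326/5]
4. B_y = -5  [BF · EC = -1113/5 ∩ BC · DE = -1326/5]
   → B = (-19/5, -5)
5. A_x = -64/15  [A is the centroid of △FBD]
6. A_y = -17/3  [A is the centroid of △FBD]
   → A = (-64/15, -17/3)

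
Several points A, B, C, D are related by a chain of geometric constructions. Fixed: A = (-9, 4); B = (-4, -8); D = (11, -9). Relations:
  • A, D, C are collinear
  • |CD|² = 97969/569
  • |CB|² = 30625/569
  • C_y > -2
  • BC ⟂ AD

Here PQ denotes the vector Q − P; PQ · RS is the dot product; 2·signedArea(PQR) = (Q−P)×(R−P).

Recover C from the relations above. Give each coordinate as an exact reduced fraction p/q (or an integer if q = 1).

1. C_x = -1/569  [A, D, C are collinear ∩ BC ⟂ AD]
2. C_y = -1052/569  [A, D, C are collinear ∩ BC ⟂ AD]
   → C = (-1/569, -1052/569)

C = (-1/569, -1052/569)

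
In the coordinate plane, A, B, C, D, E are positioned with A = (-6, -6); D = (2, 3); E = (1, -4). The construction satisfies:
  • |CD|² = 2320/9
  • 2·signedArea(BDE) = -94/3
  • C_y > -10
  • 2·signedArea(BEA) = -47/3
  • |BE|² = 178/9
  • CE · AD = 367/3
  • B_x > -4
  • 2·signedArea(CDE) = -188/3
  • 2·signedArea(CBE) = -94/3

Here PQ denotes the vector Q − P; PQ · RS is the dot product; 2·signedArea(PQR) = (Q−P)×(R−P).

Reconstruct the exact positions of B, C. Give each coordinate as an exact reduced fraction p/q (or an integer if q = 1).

B = (-10/3, -3)
C = (-26/3, -9)

1. B_x = -10/3  [2·signedArea(BEA) = -47/3 ∩ 2·signedArea(BDE) = -94/3]
2. B_y = -3  [2·signedArea(BEA) = -47/3 ∩ 2·signedArea(BDE) = -94/3]
   → B = (-10/3, -3)
3. C_x = -26/3  [2·signedArea(CBE) = -94/3 ∩ 2·signedArea(CDE) = -188/3]
4. C_y = -9  [2·signedArea(CBE) = -94/3 ∩ 2·signedArea(CDE) = -188/3]
   → C = (-26/3, -9)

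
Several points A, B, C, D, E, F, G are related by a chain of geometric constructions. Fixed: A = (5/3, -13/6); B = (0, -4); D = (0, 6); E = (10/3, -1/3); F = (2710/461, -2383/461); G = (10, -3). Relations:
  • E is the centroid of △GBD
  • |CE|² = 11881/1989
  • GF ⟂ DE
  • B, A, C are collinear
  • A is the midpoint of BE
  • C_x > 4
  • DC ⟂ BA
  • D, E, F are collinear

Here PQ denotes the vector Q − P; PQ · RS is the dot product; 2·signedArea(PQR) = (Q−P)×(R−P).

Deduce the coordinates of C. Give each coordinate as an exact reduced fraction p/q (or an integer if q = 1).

1. C_x = 1100/221  [B, A, C are collinear ∩ DC ⟂ BA]
2. C_y = 326/221  [B, A, C are collinear ∩ DC ⟂ BA]
   → C = (1100/221, 326/221)

C = (1100/221, 326/221)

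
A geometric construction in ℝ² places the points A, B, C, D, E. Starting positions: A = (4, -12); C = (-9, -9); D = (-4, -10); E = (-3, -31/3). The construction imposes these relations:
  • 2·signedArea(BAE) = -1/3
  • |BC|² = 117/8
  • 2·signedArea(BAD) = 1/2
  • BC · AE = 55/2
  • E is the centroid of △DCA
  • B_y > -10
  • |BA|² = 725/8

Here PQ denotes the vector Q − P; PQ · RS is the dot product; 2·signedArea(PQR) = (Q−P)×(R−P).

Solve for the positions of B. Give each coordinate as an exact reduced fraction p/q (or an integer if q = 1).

B = (-21/4, -39/4)

1. B_x = -21/4  [2·signedArea(BAE) = -1/3 ∩ 2·signedArea(BAD) = 1/2]
2. B_y = -39/4  [2·signedArea(BAE) = -1/3 ∩ 2·signedArea(BAD) = 1/2]
   → B = (-21/4, -39/4)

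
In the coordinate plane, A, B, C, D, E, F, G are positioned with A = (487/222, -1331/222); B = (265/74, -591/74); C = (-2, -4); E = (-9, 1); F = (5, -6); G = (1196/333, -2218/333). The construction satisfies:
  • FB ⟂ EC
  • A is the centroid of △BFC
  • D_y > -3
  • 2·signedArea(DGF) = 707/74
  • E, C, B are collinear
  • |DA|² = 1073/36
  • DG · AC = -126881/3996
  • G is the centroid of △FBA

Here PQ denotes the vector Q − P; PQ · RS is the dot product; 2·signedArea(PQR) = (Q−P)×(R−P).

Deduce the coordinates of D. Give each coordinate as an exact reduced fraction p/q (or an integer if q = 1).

1. D_x = -2  [2·signedArea(DGF) = 707/74 ∩ DG · AC = -126881/3996]
2. D_y = -5/2  [2·signedArea(DGF) = 707/74 ∩ DG · AC = -126881/3996]
   → D = (-2, -5/2)

D = (-2, -5/2)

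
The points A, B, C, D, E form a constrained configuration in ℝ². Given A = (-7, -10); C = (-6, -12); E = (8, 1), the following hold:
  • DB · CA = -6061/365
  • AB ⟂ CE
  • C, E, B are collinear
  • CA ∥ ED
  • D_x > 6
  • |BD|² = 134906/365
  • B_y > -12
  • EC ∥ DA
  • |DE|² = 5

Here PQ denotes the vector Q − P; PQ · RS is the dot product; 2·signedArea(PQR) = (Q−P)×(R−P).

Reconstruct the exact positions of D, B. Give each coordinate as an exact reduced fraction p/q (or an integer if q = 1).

1. D_x = 7  [EC ∥ DA ∩ CA ∥ ED]
2. D_y = 3  [EC ∥ DA ∩ CA ∥ ED]
   → D = (7, 3)
3. B_x = -2022/365  [C, E, B are collinear ∩ AB ⟂ CE]
4. B_y = -4224/365  [C, E, B are collinear ∩ AB ⟂ CE]
   → B = (-2022/365, -4224/365)

B = (-2022/365, -4224/365)
D = (7, 3)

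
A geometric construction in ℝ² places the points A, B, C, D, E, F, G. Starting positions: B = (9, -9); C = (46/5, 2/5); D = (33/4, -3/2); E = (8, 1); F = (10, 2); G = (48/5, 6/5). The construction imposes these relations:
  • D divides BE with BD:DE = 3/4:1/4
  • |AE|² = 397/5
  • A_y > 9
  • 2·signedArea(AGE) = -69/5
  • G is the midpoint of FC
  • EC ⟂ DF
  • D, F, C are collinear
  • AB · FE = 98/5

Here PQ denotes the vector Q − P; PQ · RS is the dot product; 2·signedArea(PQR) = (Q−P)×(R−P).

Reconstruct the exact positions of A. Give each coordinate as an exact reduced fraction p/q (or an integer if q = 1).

A = (47/5, 49/5)

1. A_x = 47/5  [2·signedArea(AGE) = -69/5 ∩ AB · FE = 98/5]
2. A_y = 49/5  [2·signedArea(AGE) = -69/5 ∩ AB · FE = 98/5]
   → A = (47/5, 49/5)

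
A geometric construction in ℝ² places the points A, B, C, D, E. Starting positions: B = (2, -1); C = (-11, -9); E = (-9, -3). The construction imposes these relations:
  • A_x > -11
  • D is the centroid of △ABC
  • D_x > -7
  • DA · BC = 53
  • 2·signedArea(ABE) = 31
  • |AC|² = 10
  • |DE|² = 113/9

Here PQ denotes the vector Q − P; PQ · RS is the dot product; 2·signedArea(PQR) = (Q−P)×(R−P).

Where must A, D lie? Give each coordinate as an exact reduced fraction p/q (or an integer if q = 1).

1. A_x = -10  [line 2·x + -11·y + -46 = 0 ∩ |AC|² = 10]
2. A_y = -6  [line 2·x + -11·y + -46 = 0 ∩ |AC|² = 10]
   → A = (-10, -6)
3. D_x = -19/3  [D is the centroid of △ABC]
4. D_y = -16/3  [D is the centroid of △ABC]
   → D = (-19/3, -16/3)

A = (-10, -6)
D = (-19/3, -16/3)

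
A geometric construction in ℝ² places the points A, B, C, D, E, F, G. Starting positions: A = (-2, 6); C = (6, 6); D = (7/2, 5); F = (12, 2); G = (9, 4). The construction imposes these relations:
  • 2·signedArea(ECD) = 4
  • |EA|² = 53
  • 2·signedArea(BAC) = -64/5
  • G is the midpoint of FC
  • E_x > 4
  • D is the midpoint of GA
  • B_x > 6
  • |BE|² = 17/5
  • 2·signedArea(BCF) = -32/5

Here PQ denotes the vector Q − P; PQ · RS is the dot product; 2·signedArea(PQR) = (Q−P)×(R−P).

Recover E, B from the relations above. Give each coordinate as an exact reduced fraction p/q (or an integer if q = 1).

1. E_x = 5  [line 1·x + -5/2·y + 5 = 0 ∩ |EA|² = 53]
2. E_y = 4  [line 1·x + -5/2·y + 5 = 0 ∩ |EA|² = 53]
   → E = (5, 4)
3. B_x = 34/5  [2·signedArea(BCF) = -32/5 ∩ 2·signedArea(BAC) = -64/5]
4. B_y = 22/5  [2·signedArea(BCF) = -32/5 ∩ 2·signedArea(BAC) = -64/5]
   → B = (34/5, 22/5)

B = (34/5, 22/5)
E = (5, 4)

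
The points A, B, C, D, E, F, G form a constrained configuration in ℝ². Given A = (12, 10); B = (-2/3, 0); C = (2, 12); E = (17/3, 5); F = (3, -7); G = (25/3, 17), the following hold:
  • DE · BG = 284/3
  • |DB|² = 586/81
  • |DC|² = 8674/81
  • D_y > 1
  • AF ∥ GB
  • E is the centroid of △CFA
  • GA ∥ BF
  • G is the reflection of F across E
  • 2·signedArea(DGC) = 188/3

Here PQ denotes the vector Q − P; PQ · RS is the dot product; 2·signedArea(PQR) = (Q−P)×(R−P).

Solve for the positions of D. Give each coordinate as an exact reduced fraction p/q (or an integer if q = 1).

D = (13/9, 5/3)

1. D_x = 13/9  [DE · BG = 284/3 ∩ 2·signedArea(DGC) = 188/3]
2. D_y = 5/3  [DE · BG = 284/3 ∩ 2·signedArea(DGC) = 188/3]
   → D = (13/9, 5/3)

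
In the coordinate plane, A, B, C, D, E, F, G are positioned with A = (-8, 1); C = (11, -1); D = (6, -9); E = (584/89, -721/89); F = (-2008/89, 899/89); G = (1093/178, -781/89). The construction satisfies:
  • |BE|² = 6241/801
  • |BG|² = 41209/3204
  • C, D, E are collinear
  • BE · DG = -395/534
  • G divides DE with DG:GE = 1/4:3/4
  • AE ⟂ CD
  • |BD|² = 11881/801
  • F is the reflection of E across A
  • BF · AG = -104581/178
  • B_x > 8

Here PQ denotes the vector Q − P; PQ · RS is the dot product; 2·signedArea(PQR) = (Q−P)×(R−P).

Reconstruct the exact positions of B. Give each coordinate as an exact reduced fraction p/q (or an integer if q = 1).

B = (2147/267, -1531/267)

1. B_x = 2147/267  [BF · AG = -104581/178 ∩ BE · DG = -395/534]
2. B_y = -1531/267  [BF · AG = -104581/178 ∩ BE · DG = -395/534]
   → B = (2147/267, -1531/267)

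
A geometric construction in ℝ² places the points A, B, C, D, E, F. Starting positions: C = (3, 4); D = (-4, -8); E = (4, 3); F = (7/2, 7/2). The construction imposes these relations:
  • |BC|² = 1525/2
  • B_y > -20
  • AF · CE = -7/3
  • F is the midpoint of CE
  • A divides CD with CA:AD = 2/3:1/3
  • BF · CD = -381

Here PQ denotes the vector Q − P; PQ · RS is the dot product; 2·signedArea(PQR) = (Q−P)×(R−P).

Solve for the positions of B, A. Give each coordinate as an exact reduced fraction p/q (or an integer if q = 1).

A = (-5/3, -4)
B = (-23/2, -39/2)

1. B_x = -23/2  [line 7·x + 12·y + 629/2 = 0 ∩ |BC|² = 1525/2]
2. B_y = -39/2  [line 7·x + 12·y + 629/2 = 0 ∩ |BC|² = 1525/2]
   → B = (-23/2, -39/2)
3. A_x = -5/3  [A divides CD with CA:AD = 2/3:1/3]
4. A_y = -4  [A divides CD with CA:AD = 2/3:1/3]
   → A = (-5/3, -4)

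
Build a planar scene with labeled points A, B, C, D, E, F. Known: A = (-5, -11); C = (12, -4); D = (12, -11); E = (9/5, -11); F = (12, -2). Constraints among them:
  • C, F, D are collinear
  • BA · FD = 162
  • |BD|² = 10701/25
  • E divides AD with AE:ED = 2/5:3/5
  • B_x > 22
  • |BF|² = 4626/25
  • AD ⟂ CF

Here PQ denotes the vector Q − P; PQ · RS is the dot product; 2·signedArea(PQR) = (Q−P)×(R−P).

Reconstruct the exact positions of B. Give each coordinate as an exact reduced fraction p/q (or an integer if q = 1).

1. B_y = 7  [BA · FD = 162]
2. B_x = 111/5  [|BF|² = 4626/25]
   → B = (111/5, 7)

B = (111/5, 7)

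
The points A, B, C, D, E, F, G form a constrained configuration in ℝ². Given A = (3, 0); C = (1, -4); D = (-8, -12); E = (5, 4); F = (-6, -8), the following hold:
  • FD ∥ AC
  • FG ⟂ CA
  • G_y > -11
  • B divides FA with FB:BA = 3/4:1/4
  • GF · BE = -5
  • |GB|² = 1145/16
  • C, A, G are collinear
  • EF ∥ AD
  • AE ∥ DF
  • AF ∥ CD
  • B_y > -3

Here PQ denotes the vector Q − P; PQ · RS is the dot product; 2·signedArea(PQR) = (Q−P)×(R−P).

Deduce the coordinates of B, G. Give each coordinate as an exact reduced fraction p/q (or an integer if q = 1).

1. B_x = 3/4  [B divides FA with FB:BA = 3/4:1/4]
2. B_y = -2  [B divides FA with FB:BA = 3/4:1/4]
   → B = (3/4, -2)
3. G_x = -2  [C, A, G are collinear ∩ FG ⟂ CA]
4. G_y = -10  [C, A, G are collinear ∩ FG ⟂ CA]
   → G = (-2, -10)

B = (3/4, -2)
G = (-2, -10)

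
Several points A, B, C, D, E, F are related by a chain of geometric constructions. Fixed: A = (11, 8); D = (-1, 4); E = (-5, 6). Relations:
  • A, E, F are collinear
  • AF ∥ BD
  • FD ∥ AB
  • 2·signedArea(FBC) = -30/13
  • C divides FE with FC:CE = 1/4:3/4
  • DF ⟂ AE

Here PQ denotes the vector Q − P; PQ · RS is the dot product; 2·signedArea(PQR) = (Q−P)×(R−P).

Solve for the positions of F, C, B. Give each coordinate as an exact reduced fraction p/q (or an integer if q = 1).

B = (147/13, 72/13)
C = (-29/13, 165/26)
F = (-17/13, 84/13)

1. F_x = -17/13  [A, E, F are collinear ∩ DF ⟂ AE]
2. F_y = 84/13  [A, E, F are collinear ∩ DF ⟂ AE]
   → F = (-17/13, 84/13)
3. C_x = -29/13  [C divides FE with FC:CE = 1/4:3/4]
4. C_y = 165/26  [C divides FE with FC:CE = 1/4:3/4]
   → C = (-29/13, 165/26)
5. B_x = 147/13  [AF ∥ BD ∩ FD ∥ AB]
6. B_y = 72/13  [AF ∥ BD ∩ FD ∥ AB]
   → B = (147/13, 72/13)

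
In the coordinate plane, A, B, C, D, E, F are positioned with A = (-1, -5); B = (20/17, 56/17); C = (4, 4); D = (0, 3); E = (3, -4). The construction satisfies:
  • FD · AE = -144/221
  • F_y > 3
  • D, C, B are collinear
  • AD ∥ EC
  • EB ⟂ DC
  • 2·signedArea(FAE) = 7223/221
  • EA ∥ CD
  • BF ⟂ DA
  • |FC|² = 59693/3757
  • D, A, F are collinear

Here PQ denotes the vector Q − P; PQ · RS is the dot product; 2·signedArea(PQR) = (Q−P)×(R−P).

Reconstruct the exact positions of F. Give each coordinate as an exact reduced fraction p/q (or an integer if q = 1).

1. F_x = 12/221  [D, A, F are collinear ∩ BF ⟂ DA]
2. F_y = 759/221  [D, A, F are collinear ∩ BF ⟂ DA]
   → F = (12/221, 759/221)

F = (12/221, 759/221)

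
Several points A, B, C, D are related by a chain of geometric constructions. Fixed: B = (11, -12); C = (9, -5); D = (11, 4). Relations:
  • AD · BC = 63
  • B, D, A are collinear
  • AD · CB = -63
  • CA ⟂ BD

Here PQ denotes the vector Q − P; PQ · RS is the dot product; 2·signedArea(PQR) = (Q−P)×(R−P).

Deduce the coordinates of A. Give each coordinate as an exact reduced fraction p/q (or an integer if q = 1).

1. A_x = 11  [B, D, A are collinear ∩ CA ⟂ BD]
2. A_y = -5  [B, D, A are collinear ∩ CA ⟂ BD]
   → A = (11, -5)

A = (11, -5)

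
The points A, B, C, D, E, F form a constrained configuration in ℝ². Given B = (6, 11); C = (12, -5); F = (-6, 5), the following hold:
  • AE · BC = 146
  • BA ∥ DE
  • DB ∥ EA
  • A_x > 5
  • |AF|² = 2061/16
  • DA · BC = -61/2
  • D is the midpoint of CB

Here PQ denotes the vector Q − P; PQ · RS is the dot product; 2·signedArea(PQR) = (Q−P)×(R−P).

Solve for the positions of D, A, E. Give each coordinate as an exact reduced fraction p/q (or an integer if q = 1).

A = (21/4, 7/2)
D = (9, 3)
E = (33/4, -9/2)

1. D_x = 9  [D is the midpoint of CB]
2. D_y = 3  [D is the midpoint of CB]
   → D = (9, 3)
3. A_x = 21/4  [line 6·x + -16·y + 49/2 = 0 ∩ |AF|² = 2061/16]
4. A_y = 7/2  [line 6·x + -16·y + 49/2 = 0 ∩ |AF|² = 2061/16]
   → A = (21/4, 7/2)
5. E_x = 33/4  [AE · BC = 146 ∩ DB ∥ EA]
6. E_y = -9/2  [AE · BC = 146 ∩ DB ∥ EA]
   → E = (33/4, -9/2)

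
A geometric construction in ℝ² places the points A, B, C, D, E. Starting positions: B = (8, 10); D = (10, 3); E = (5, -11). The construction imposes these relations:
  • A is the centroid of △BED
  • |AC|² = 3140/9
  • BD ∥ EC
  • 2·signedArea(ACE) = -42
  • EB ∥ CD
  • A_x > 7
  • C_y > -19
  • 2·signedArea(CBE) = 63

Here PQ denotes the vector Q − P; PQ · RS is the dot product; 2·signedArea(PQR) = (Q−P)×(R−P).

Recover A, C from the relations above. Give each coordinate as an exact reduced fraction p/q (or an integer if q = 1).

A = (23/3, 2/3)
C = (7, -18)

1. A_x = 23/3  [A is the centroid of △BED]
2. A_y = 2/3  [A is the centroid of △BED]
   → A = (23/3, 2/3)
3. C_x = 7  [EB ∥ CD ∩ BD ∥ EC]
4. C_y = -18  [EB ∥ CD ∩ BD ∥ EC]
   → C = (7, -18)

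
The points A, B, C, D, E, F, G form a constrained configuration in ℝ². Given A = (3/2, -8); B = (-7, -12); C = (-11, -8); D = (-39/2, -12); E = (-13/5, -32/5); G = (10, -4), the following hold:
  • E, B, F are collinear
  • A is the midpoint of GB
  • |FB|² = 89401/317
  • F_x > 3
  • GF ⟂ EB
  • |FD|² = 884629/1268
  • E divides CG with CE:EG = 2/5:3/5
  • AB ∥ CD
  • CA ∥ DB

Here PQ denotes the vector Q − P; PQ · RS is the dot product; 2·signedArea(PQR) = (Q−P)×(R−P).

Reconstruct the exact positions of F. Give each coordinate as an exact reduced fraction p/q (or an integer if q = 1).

F = (1070/317, 382/317)

1. F_x = 1070/317  [E, B, F are collinear ∩ GF ⟂ EB]
2. F_y = 382/317  [E, B, F are collinear ∩ GF ⟂ EB]
   → F = (1070/317, 382/317)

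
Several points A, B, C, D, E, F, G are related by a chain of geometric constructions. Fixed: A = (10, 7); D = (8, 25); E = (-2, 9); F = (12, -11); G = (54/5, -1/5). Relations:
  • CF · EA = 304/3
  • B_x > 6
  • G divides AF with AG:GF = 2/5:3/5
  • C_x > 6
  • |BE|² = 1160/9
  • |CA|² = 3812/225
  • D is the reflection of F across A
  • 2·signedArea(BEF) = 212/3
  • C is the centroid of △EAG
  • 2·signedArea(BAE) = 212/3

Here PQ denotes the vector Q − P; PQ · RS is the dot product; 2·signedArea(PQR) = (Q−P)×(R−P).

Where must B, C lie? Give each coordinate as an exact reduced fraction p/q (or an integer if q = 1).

B = (20/3, 5/3)
C = (94/15, 79/15)

1. B_x = 20/3  [2·signedArea(BAE) = 212/3 ∩ 2·signedArea(BEF) = 212/3]
2. B_y = 5/3  [2·signedArea(BAE) = 212/3 ∩ 2·signedArea(BEF) = 212/3]
   → B = (20/3, 5/3)
3. C_x = 94/15  [C is the centroid of △EAG]
4. C_y = 79/15  [C is the centroid of △EAG]
   → C = (94/15, 79/15)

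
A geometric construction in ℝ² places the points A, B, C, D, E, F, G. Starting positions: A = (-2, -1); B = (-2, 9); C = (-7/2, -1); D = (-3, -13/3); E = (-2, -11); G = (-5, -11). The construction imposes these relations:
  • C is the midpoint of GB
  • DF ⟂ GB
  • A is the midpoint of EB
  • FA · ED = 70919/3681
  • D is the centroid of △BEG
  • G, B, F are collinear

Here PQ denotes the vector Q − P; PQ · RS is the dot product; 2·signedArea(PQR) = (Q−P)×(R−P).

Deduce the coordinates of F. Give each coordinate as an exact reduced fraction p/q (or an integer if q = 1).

F = (-1627/409, -5137/1227)

1. F_x = -1627/409  [G, B, F are collinear ∩ DF ⟂ GB]
2. F_y = -5137/1227  [G, B, F are collinear ∩ DF ⟂ GB]
   → F = (-1627/409, -5137/1227)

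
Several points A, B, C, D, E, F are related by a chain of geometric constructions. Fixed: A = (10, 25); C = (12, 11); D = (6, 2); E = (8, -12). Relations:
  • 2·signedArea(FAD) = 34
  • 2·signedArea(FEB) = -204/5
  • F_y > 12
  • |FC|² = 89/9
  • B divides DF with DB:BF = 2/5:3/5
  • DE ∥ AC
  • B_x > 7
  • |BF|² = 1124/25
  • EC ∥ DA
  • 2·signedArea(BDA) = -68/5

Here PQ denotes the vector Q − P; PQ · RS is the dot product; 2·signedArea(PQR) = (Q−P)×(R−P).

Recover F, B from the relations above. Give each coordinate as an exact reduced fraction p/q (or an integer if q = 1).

B = (22/3, 94/15)
F = (28/3, 38/3)

1. F_x = 28/3  [line 23·x + -4·y + -164 = 0 ∩ |FC|² = 89/9]
2. F_y = 38/3  [line 23·x + -4·y + -164 = 0 ∩ |FC|² = 89/9]
   → F = (28/3, 38/3)
3. B_x = 22/3  [B divides DF with DB:BF = 2/5:3/5]
4. B_y = 94/15  [B divides DF with DB:BF = 2/5:3/5]
   → B = (22/3, 94/15)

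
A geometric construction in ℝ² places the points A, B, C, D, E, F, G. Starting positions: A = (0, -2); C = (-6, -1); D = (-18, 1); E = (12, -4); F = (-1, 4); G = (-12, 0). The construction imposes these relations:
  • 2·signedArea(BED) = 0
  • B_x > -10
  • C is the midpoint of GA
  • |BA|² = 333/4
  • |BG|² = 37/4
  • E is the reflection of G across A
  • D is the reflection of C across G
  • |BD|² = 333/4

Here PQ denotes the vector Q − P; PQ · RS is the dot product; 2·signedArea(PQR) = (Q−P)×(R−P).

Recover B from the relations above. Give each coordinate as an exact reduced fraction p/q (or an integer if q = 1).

1. B_x = -9  [line -5·x + -30·y + -60 = 0 ∩ |BG|² = 37/4]
2. B_y = -1/2  [line -5·x + -30·y + -60 = 0 ∩ |BG|² = 37/4]
   → B = (-9, -1/2)

B = (-9, -1/2)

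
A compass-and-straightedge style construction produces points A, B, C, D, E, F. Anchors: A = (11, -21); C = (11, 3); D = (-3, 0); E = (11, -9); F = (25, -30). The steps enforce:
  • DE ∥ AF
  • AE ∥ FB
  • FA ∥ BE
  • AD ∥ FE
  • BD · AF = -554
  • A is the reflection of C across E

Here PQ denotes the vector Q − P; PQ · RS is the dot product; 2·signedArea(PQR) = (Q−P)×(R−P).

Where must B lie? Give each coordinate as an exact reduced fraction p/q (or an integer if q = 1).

1. B_x = 25  [FA ∥ BE ∩ AE ∥ FB]
2. B_y = -18  [FA ∥ BE ∩ AE ∥ FB]
   → B = (25, -18)

B = (25, -18)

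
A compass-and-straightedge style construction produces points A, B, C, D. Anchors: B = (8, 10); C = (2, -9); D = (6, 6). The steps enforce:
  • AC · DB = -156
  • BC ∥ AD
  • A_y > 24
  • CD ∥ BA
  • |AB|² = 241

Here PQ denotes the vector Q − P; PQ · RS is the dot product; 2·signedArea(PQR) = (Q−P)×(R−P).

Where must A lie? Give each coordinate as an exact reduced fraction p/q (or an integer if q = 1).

A = (12, 25)

1. A_x = 12  [BC ∥ AD ∩ CD ∥ BA]
2. A_y = 25  [BC ∥ AD ∩ CD ∥ BA]
   → A = (12, 25)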